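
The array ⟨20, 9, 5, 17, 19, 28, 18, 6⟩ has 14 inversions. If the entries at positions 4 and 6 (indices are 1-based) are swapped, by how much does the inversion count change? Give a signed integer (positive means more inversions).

+3

Positions 4 and 6 hold 17 and 28; after swapping, the array is [20, 9, 5, 28, 19, 17, 18, 6].
Element-by-element contributions:
20 → 9, 5, 19, 17, 18, 6 → 6
9 → 5, 6 → 2
5 → none → 0
28 → 19, 17, 18, 6 → 4
19 → 17, 18, 6 → 3
17 → 6 → 1
18 → 6 → 1
6 → none → 0
Sum: 6 + 2 + 0 + 4 + 3 + 1 + 1 + 0 = 17
Change: 17 − 14 = +3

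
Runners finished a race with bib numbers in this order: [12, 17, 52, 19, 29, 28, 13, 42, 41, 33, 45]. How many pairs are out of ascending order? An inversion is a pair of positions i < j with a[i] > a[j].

Count, for each position, how many later elements it exceeds:
12: 0
17: 1
52: 8
19: 1
29: 2
28: 1
13: 0
42: 2
41: 1
33: 0
45: 0
Sum: 0 + 1 + 8 + 1 + 2 + 1 + 0 + 2 + 1 + 0 + 0 = 16

Inversions: 16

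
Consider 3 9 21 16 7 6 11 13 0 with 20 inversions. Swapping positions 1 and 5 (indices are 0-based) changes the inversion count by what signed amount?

-3

Positions 1 and 5 hold 9 and 6; after swapping, the array is [3, 6, 21, 16, 7, 9, 11, 13, 0].
Count, for each position, how many later elements it exceeds:
3 → 0 → 1
6 → 0 → 1
21 → 16, 7, 9, 11, 13, 0 → 6
16 → 7, 9, 11, 13, 0 → 5
7 → 0 → 1
9 → 0 → 1
11 → 0 → 1
13 → 0 → 1
0 → none → 0
Sum: 1 + 1 + 6 + 5 + 1 + 1 + 1 + 1 + 0 = 17
Change: 17 − 20 = -3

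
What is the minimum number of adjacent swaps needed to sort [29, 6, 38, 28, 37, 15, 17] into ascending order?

12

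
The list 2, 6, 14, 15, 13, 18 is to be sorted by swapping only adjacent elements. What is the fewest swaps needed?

Each adjacent swap fixes exactly one inversion, so the minimum swap count equals the number of inversions.
Count inversions — for each element, later elements that are smaller:
2: none → 0
6: none → 0
14: 13 → 1
15: 13 → 1
13: none → 0
18: none → 0
Total inversions: 0 + 0 + 1 + 1 + 0 + 0 = 2

2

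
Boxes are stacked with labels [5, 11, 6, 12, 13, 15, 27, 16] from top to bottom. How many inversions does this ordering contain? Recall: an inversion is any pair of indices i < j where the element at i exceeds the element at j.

2 inversions

Count, for each position, how many later elements it exceeds:
5 → none → 0
11 → 6 → 1
6 → none → 0
12 → none → 0
13 → none → 0
15 → none → 0
27 → 16 → 1
16 → none → 0
Sum: 0 + 1 + 0 + 0 + 0 + 0 + 1 + 0 = 2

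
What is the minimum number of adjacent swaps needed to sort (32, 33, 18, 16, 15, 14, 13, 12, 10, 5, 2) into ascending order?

The minimum number of adjacent swaps to sort an array equals its inversion count, since every such swap removes exactly one inversion.
Count inversions — for each element, later elements that are smaller:
32: 18, 16, 15, 14, 13, 12, 10, 5, 2 → 9
33: 18, 16, 15, 14, 13, 12, 10, 5, 2 → 9
18: 16, 15, 14, 13, 12, 10, 5, 2 → 8
16: 15, 14, 13, 12, 10, 5, 2 → 7
15: 14, 13, 12, 10, 5, 2 → 6
14: 13, 12, 10, 5, 2 → 5
13: 12, 10, 5, 2 → 4
12: 10, 5, 2 → 3
10: 5, 2 → 2
5: 2 → 1
2: none → 0
Total inversions: 9 + 9 + 8 + 7 + 6 + 5 + 4 + 3 + 2 + 1 + 0 = 54

There are 54 adjacent swaps.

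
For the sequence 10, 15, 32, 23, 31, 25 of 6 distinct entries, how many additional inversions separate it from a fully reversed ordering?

11

Maximum inversions for 6 distinct elements is C(6, 2) = 6·5/2 = 15.
Current inversions — for each element, count later smaller elements:
10: 0
15: 0
32: 3
23: 0
31: 1
25: 0
Current total: 0 + 0 + 3 + 0 + 1 + 0 = 4
Shortfall: 15 − 4 = 11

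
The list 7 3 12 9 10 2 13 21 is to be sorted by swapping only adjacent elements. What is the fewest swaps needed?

8

The minimum number of adjacent swaps to sort an array equals its inversion count, since every such swap removes exactly one inversion.
Count inversions — for each element, later elements that are smaller:
7: 3, 2 → 2
3: 2 → 1
12: 9, 10, 2 → 3
9: 2 → 1
10: 2 → 1
2: none → 0
13: none → 0
21: none → 0
Total inversions: 2 + 1 + 3 + 1 + 1 + 0 + 0 + 0 = 8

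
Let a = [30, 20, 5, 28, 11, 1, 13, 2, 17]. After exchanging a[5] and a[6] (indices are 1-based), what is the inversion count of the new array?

Positions 5 and 6 hold 11 and 1; after swapping, the array is [30, 20, 5, 28, 1, 11, 13, 2, 17].
For each element, count later entries that are smaller:
30: 8
20: 6
5: 2
28: 5
1: 0
11: 1
13: 1
2: 0
17: 0
Sum: 8 + 6 + 2 + 5 + 0 + 1 + 1 + 0 + 0 = 23

There are 23 inversions.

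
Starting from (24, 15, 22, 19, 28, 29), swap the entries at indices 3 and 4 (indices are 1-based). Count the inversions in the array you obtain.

3 inversions

Positions 3 and 4 hold 22 and 19; after swapping, the array is [24, 15, 19, 22, 28, 29].
Count, for each position, how many later elements it exceeds:
24: 3
15: 0
19: 0
22: 0
28: 0
29: 0
Sum: 3 + 0 + 0 + 0 + 0 + 0 = 3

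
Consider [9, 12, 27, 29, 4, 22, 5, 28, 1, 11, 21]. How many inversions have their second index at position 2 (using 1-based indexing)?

0 such elements

The element at index 2 is 12.
Elements before it: 9
None of them are larger than 12.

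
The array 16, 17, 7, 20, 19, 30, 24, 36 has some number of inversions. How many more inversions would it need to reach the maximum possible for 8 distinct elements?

Maximum inversions for 8 distinct elements is C(8, 2) = 8·7/2 = 28.
Current inversions — for each element, count later smaller elements:
16: 1
17: 1
7: 0
20: 1
19: 0
30: 1
24: 0
36: 0
Current total: 1 + 1 + 0 + 1 + 0 + 1 + 0 + 0 = 4
Shortfall: 28 − 4 = 24

24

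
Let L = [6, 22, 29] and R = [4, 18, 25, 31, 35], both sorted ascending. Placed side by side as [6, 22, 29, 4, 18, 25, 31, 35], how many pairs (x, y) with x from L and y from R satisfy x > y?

6 cross-inversions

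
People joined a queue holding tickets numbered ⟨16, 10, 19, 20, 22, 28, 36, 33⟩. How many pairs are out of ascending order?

Inversions: 2

Element-by-element contributions:
16 → 10 → 1
10 → none → 0
19 → none → 0
20 → none → 0
22 → none → 0
28 → none → 0
36 → 33 → 1
33 → none → 0
Sum: 1 + 0 + 0 + 0 + 0 + 0 + 1 + 0 = 2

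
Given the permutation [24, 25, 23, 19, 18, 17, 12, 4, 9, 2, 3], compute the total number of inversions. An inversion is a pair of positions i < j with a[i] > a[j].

Element-by-element contributions:
24: 9
25: 9
23: 8
19: 7
18: 6
17: 5
12: 4
4: 2
9: 2
2: 0
3: 0
Sum: 9 + 9 + 8 + 7 + 6 + 5 + 4 + 2 + 2 + 0 + 0 = 52

Inversions: 52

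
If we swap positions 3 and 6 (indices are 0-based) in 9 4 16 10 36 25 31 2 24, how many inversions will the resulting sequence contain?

Positions 3 and 6 hold 10 and 31; after swapping, the array is [9, 4, 16, 31, 36, 25, 10, 2, 24].
For each element, count later entries that are smaller:
9: 2
4: 1
16: 2
31: 4
36: 4
25: 3
10: 1
2: 0
24: 0
Sum: 2 + 1 + 2 + 4 + 4 + 3 + 1 + 0 + 0 = 17

Inversions: 17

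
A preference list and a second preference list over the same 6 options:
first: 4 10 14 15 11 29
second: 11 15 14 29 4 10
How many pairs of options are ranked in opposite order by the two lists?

Assign each item its position (1..6) in the first ordering, then rewrite the second ordering as that position sequence:
positions: 4→1, 10→2, 14→3, 15→4, 11→5, 29→6
second ordering as positions: [5, 4, 3, 6, 1, 2]
Discordant pairs = inversions in this position sequence.
5: 4, 3, 1, 2 → 4
4: 3, 1, 2 → 3
3: 1, 2 → 2
6: 1, 2 → 2
1: 0
2: 0
Total: 4 + 3 + 2 + 2 + 0 + 0 = 11

11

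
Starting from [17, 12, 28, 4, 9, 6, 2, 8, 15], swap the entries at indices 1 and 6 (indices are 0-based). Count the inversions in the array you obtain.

16 inversions

Positions 1 and 6 hold 12 and 2; after swapping, the array is [17, 2, 28, 4, 9, 6, 12, 8, 15].
Count, for each position, how many later elements it exceeds:
17 → 2, 4, 9, 6, 12, 8, 15 → 7
2 → none → 0
28 → 4, 9, 6, 12, 8, 15 → 6
4 → none → 0
9 → 6, 8 → 2
6 → none → 0
12 → 8 → 1
8 → none → 0
15 → none → 0
Sum: 7 + 0 + 6 + 0 + 2 + 0 + 1 + 0 + 0 = 16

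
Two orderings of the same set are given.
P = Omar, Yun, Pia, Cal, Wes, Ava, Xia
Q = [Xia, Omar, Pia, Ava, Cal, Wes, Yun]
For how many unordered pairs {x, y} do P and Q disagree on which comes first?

Assign each item its position (1..7) in the first ordering, then rewrite the second ordering as that position sequence:
positions: Omar→1, Yun→2, Pia→3, Cal→4, Wes→5, Ava→6, Xia→7
second ordering as positions: [7, 1, 3, 6, 4, 5, 2]
Discordant pairs = inversions in this position sequence.
7: 1, 3, 6, 4, 5, 2 → 6
1: 0
3: 2 → 1
6: 4, 5, 2 → 3
4: 2 → 1
5: 2 → 1
2: 0
Total: 6 + 0 + 1 + 3 + 1 + 1 + 0 = 12

12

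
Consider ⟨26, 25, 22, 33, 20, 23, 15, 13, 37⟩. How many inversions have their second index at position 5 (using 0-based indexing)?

The element at index 5 is 23.
Elements before it: 26, 25, 22, 33, 20
Those larger than 23: 26, 25, 33

3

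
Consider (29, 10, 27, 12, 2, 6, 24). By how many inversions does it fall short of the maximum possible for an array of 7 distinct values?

Maximum inversions for 7 distinct elements is C(7, 2) = 7·6/2 = 21.
Current inversions — for each element, count later smaller elements:
29: 6
10: 2
27: 4
12: 2
2: 0
6: 0
24: 0
Current total: 6 + 2 + 4 + 2 + 0 + 0 + 0 = 14
Shortfall: 21 − 14 = 7

7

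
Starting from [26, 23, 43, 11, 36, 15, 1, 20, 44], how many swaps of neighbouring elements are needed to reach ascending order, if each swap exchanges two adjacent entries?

There are 19 swaps.

Minimum adjacent swaps = number of inversions (each swap of adjacent out-of-order elements removes one inversion and no swap can remove more).
Count inversions — for each element, later elements that are smaller:
26: 23, 11, 15, 1, 20 → 5
23: 11, 15, 1, 20 → 4
43: 11, 36, 15, 1, 20 → 5
11: 1 → 1
36: 15, 1, 20 → 3
15: 1 → 1
1: none → 0
20: none → 0
44: none → 0
Total inversions: 5 + 4 + 5 + 1 + 3 + 1 + 0 + 0 + 0 = 19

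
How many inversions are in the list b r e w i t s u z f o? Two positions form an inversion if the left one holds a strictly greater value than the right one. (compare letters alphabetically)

Sweep left to right; for each value list the smaller values that follow it:
b → none → 0
r → e, i, f, o → 4
e → none → 0
w → i, t, s, u, f, o → 6
i → f → 1
t → s, f, o → 3
s → f, o → 2
u → f, o → 2
z → f, o → 2
f → none → 0
o → none → 0
Sum: 0 + 4 + 0 + 6 + 1 + 3 + 2 + 2 + 2 + 0 + 0 = 20

20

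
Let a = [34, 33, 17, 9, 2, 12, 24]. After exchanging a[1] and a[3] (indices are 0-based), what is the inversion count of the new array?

Positions 1 and 3 hold 33 and 9; after swapping, the array is [34, 9, 17, 33, 2, 12, 24].
Sweep left to right; for each value list the smaller values that follow it:
34: 6
9: 1
17: 2
33: 3
2: 0
12: 0
24: 0
Sum: 6 + 1 + 2 + 3 + 0 + 0 + 0 = 12

12 inversions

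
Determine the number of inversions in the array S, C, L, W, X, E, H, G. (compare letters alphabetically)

15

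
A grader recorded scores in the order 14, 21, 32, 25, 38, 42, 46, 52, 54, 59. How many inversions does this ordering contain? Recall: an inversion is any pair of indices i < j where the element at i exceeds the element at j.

1

Sweep left to right; for each value list the smaller values that follow it:
14 → none → 0
21 → none → 0
32 → 25 → 1
25 → none → 0
38 → none → 0
42 → none → 0
46 → none → 0
52 → none → 0
54 → none → 0
59 → none → 0
Sum: 0 + 0 + 1 + 0 + 0 + 0 + 0 + 0 + 0 + 0 = 1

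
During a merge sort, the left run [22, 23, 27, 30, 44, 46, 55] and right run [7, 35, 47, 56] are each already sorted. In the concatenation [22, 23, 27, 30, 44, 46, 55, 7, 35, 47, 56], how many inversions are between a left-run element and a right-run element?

Take each right-half value and tally the left-half values above it:
r = 7: 22, 23, 27, 30, 44, 46, 55 → 7
r = 35: 44, 46, 55 → 3
r = 47: 55 → 1
r = 56: none → 0
Cross-inversions: 7 + 3 + 1 + 0 = 11

11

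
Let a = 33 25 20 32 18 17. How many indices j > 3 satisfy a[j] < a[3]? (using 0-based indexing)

2

The element at index 3 is 32.
Elements after it: 18, 17
Those smaller than 32: 18, 17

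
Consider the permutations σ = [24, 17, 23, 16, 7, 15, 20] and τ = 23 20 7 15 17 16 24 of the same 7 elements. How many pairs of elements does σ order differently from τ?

Assign each item its position (1..7) in the first ordering, then rewrite the second ordering as that position sequence:
positions: 24→1, 17→2, 23→3, 16→4, 7→5, 15→6, 20→7
second ordering as positions: [3, 7, 5, 6, 2, 4, 1]
Discordant pairs = inversions in this position sequence.
3: 2, 1 → 2
7: 5, 6, 2, 4, 1 → 5
5: 2, 4, 1 → 3
6: 2, 4, 1 → 3
2: 1 → 1
4: 1 → 1
1: 0
Total: 2 + 5 + 3 + 3 + 1 + 1 + 0 = 15

15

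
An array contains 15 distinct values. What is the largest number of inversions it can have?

105 inversions

The maximum occurs when the array is in strictly decreasing order: every one of the C(15, 2) pairs is inverted.
C(15, 2) = 15·14/2 = 105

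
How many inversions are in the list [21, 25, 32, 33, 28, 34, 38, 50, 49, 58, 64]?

3

Element-by-element contributions:
21: 0
25: 0
32: 1
33: 1
28: 0
34: 0
38: 0
50: 1
49: 0
58: 0
64: 0
Sum: 0 + 0 + 1 + 1 + 0 + 0 + 0 + 1 + 0 + 0 + 0 = 3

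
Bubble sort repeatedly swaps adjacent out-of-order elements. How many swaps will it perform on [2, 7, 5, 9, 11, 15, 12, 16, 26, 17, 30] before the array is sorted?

Minimum adjacent swaps = number of inversions (each swap of adjacent out-of-order elements removes one inversion and no swap can remove more).
Count inversions — for each element, later elements that are smaller:
2: none → 0
7: 5 → 1
5: none → 0
9: none → 0
11: none → 0
15: 12 → 1
12: none → 0
16: none → 0
26: 17 → 1
17: none → 0
30: none → 0
Total inversions: 0 + 1 + 0 + 0 + 0 + 1 + 0 + 0 + 1 + 0 + 0 = 3

3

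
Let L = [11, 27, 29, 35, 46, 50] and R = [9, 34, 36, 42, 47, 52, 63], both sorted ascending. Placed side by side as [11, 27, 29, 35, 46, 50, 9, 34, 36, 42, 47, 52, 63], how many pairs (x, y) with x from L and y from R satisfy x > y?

Take each right-half value and tally the left-half values above it:
r = 9: 11, 27, 29, 35, 46, 50 → 6
r = 34: 35, 46, 50 → 3
r = 36: 46, 50 → 2
r = 42: 46, 50 → 2
r = 47: 50 → 1
r = 52: none → 0
r = 63: none → 0
Cross-inversions: 6 + 3 + 2 + 2 + 1 + 0 + 0 = 14

14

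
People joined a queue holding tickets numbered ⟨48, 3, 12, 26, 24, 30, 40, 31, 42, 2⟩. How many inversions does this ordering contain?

Count, for each position, how many later elements it exceeds:
48: 9
3: 1
12: 1
26: 2
24: 1
30: 1
40: 2
31: 1
42: 1
2: 0
Sum: 9 + 1 + 1 + 2 + 1 + 1 + 2 + 1 + 1 + 0 = 19

There are 19 inversions.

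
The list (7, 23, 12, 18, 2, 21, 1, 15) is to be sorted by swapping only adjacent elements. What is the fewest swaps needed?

Each adjacent swap fixes exactly one inversion, so the minimum swap count equals the number of inversions.
Count inversions — for each element, later elements that are smaller:
7: 2, 1 → 2
23: 12, 18, 2, 21, 1, 15 → 6
12: 2, 1 → 2
18: 2, 1, 15 → 3
2: 1 → 1
21: 1, 15 → 2
1: none → 0
15: none → 0
Total inversions: 2 + 6 + 2 + 3 + 1 + 2 + 0 + 0 = 16

Swaps: 16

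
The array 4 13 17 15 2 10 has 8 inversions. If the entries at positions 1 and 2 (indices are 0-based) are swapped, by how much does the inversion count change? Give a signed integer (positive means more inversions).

+1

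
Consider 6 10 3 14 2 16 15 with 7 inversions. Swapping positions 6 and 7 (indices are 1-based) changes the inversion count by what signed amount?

Positions 6 and 7 hold 16 and 15; after swapping, the array is [6, 10, 3, 14, 2, 15, 16].
For each element, count later entries that are smaller:
6 → 3, 2 → 2
10 → 3, 2 → 2
3 → 2 → 1
14 → 2 → 1
2 → none → 0
15 → none → 0
16 → none → 0
Sum: 2 + 2 + 1 + 1 + 0 + 0 + 0 = 6
Change: 6 − 7 = -1

-1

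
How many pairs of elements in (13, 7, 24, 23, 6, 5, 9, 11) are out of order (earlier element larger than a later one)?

17 out-of-order pairs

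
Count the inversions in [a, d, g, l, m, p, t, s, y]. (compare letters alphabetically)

1

Count, for each position, how many later elements it exceeds:
a → none → 0
d → none → 0
g → none → 0
l → none → 0
m → none → 0
p → none → 0
t → s → 1
s → none → 0
y → none → 0
Sum: 0 + 0 + 0 + 0 + 0 + 0 + 1 + 0 + 0 = 1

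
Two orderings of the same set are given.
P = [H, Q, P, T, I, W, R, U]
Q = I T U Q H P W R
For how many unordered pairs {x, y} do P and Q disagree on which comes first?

Assign each item its position (1..8) in the first ordering, then rewrite the second ordering as that position sequence:
positions: H→1, Q→2, P→3, T→4, I→5, W→6, R→7, U→8
second ordering as positions: [5, 4, 8, 2, 1, 3, 6, 7]
Discordant pairs = inversions in this position sequence.
5: 4, 2, 1, 3 → 4
4: 2, 1, 3 → 3
8: 2, 1, 3, 6, 7 → 5
2: 1 → 1
1: 0
3: 0
6: 0
7: 0
Total: 4 + 3 + 5 + 1 + 0 + 0 + 0 + 0 = 13

Disagreeing pairs: 13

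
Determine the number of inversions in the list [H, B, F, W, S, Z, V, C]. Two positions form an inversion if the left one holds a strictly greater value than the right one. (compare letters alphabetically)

Sweep left to right; for each value list the smaller values that follow it:
H → B, F, C → 3
B → none → 0
F → C → 1
W → S, V, C → 3
S → C → 1
Z → V, C → 2
V → C → 1
C → none → 0
Sum: 3 + 0 + 1 + 3 + 1 + 2 + 1 + 0 = 11

11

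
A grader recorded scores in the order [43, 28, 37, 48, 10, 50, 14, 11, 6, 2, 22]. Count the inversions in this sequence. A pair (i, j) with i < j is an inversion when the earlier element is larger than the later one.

Element-by-element contributions:
43 → 28, 37, 10, 14, 11, 6, 2, 22 → 8
28 → 10, 14, 11, 6, 2, 22 → 6
37 → 10, 14, 11, 6, 2, 22 → 6
48 → 10, 14, 11, 6, 2, 22 → 6
10 → 6, 2 → 2
50 → 14, 11, 6, 2, 22 → 5
14 → 11, 6, 2 → 3
11 → 6, 2 → 2
6 → 2 → 1
2 → none → 0
22 → none → 0
Sum: 8 + 6 + 6 + 6 + 2 + 5 + 3 + 2 + 1 + 0 + 0 = 39

Out-of-order pairs: 39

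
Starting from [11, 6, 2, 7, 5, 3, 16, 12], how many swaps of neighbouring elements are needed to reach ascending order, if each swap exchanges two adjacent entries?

12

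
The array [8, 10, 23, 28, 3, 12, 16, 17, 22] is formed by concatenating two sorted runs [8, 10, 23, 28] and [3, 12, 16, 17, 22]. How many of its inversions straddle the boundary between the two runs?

Split inversions: 12

For each element r of the right run, count left-run elements greater than r:
r = 3: 8, 10, 23, 28 → 4
r = 12: 23, 28 → 2
r = 16: 23, 28 → 2
r = 17: 23, 28 → 2
r = 22: 23, 28 → 2
Cross-inversions: 4 + 2 + 2 + 2 + 2 = 12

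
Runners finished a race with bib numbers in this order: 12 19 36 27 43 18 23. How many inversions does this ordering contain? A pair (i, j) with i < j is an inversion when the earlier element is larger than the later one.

8 inversions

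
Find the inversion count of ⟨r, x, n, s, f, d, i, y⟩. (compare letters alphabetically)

Out-of-order pairs: 16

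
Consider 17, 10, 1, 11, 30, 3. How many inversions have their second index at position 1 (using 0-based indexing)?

1

The element at index 1 is 10.
Elements before it: 17
Those larger than 10: 17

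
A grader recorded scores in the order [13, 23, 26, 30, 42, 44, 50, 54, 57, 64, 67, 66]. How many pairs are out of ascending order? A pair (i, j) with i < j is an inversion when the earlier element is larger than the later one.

1

Count, for each position, how many later elements it exceeds:
13 → none → 0
23 → none → 0
26 → none → 0
30 → none → 0
42 → none → 0
44 → none → 0
50 → none → 0
54 → none → 0
57 → none → 0
64 → none → 0
67 → 66 → 1
66 → none → 0
Sum: 0 + 0 + 0 + 0 + 0 + 0 + 0 + 0 + 0 + 0 + 1 + 0 = 1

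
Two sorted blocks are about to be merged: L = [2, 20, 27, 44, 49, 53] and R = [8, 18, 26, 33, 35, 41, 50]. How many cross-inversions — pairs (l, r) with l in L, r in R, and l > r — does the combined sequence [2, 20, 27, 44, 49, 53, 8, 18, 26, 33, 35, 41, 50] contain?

Take each right-half value and tally the left-half values above it:
r = 8: 20, 27, 44, 49, 53 → 5
r = 18: 20, 27, 44, 49, 53 → 5
r = 26: 27, 44, 49, 53 → 4
r = 33: 44, 49, 53 → 3
r = 35: 44, 49, 53 → 3
r = 41: 44, 49, 53 → 3
r = 50: 53 → 1
Cross-inversions: 5 + 5 + 4 + 3 + 3 + 3 + 1 = 24

24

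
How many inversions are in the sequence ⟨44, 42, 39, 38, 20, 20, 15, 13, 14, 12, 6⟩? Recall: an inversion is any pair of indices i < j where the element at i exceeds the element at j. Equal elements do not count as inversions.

53

Count, for each position, how many later elements it exceeds:
44 → 42, 39, 38, 20, 20, 15, 13, 14, 12, 6 → 10
42 → 39, 38, 20, 20, 15, 13, 14, 12, 6 → 9
39 → 38, 20, 20, 15, 13, 14, 12, 6 → 8
38 → 20, 20, 15, 13, 14, 12, 6 → 7
20 → 15, 13, 14, 12, 6 → 5
20 → 15, 13, 14, 12, 6 → 5
15 → 13, 14, 12, 6 → 4
13 → 12, 6 → 2
14 → 12, 6 → 2
12 → 6 → 1
6 → none → 0
Sum: 10 + 9 + 8 + 7 + 5 + 5 + 4 + 2 + 2 + 1 + 0 = 53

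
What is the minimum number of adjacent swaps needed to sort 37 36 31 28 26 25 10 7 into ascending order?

There are 28 adjacent swaps.

Each adjacent swap fixes exactly one inversion, so the minimum swap count equals the number of inversions.
Count inversions — for each element, later elements that are smaller:
37: 36, 31, 28, 26, 25, 10, 7 → 7
36: 31, 28, 26, 25, 10, 7 → 6
31: 28, 26, 25, 10, 7 → 5
28: 26, 25, 10, 7 → 4
26: 25, 10, 7 → 3
25: 10, 7 → 2
10: 7 → 1
7: none → 0
Total inversions: 7 + 6 + 5 + 4 + 3 + 2 + 1 + 0 = 28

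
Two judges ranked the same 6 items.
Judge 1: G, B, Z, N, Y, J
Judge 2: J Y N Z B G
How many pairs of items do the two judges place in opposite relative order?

15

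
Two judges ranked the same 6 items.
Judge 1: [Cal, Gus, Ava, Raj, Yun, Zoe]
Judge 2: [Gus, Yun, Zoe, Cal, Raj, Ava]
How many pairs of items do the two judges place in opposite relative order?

Discordant pairs: 8

Assign each item its position (1..6) in the first ordering, then rewrite the second ordering as that position sequence:
positions: Cal→1, Gus→2, Ava→3, Raj→4, Yun→5, Zoe→6
second ordering as positions: [2, 5, 6, 1, 4, 3]
Discordant pairs = inversions in this position sequence.
2: 1 → 1
5: 1, 4, 3 → 3
6: 1, 4, 3 → 3
1: 0
4: 3 → 1
3: 0
Total: 1 + 3 + 3 + 0 + 1 + 0 = 8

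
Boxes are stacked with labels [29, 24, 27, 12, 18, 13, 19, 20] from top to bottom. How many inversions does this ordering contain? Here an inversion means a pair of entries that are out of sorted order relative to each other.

18 inversions

Count, for each position, how many later elements it exceeds:
29 → 24, 27, 12, 18, 13, 19, 20 → 7
24 → 12, 18, 13, 19, 20 → 5
27 → 12, 18, 13, 19, 20 → 5
12 → none → 0
18 → 13 → 1
13 → none → 0
19 → none → 0
20 → none → 0
Sum: 7 + 5 + 5 + 0 + 1 + 0 + 0 + 0 = 18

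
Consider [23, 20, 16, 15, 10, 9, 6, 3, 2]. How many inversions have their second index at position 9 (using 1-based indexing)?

The element at index 9 is 2.
Elements before it: 23, 20, 16, 15, 10, 9, 6, 3
Those larger than 2: 23, 20, 16, 15, 10, 9, 6, 3

8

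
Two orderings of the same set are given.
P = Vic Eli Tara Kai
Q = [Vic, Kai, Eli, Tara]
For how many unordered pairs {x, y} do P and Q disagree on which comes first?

2

Assign each item its position (1..4) in the first ordering, then rewrite the second ordering as that position sequence:
positions: Vic→1, Eli→2, Tara→3, Kai→4
second ordering as positions: [1, 4, 2, 3]
Discordant pairs = inversions in this position sequence.
1: 0
4: 2, 3 → 2
2: 0
3: 0
Total: 0 + 2 + 0 + 0 = 2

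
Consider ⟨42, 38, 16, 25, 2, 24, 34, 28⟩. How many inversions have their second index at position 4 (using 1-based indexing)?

The element at index 4 is 25.
Elements before it: 42, 38, 16
Those larger than 25: 42, 38

2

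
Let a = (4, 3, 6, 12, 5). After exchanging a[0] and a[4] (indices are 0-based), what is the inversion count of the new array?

Positions 0 and 4 hold 4 and 5; after swapping, the array is [5, 3, 6, 12, 4].
Sweep left to right; for each value list the smaller values that follow it:
5: 2
3: 0
6: 1
12: 1
4: 0
Sum: 2 + 0 + 1 + 1 + 0 = 4

4 inversions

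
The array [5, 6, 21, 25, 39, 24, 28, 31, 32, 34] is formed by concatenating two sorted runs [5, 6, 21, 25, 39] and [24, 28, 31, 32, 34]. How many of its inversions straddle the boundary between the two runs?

Take each right-half value and tally the left-half values above it:
r = 24: 25, 39 → 2
r = 28: 39 → 1
r = 31: 39 → 1
r = 32: 39 → 1
r = 34: 39 → 1
Cross-inversions: 2 + 1 + 1 + 1 + 1 = 6

6 cross-inversions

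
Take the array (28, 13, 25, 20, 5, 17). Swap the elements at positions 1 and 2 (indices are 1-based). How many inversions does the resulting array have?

Positions 1 and 2 hold 28 and 13; after swapping, the array is [13, 28, 25, 20, 5, 17].
For each element, count later entries that are smaller:
13 → 5 → 1
28 → 25, 20, 5, 17 → 4
25 → 20, 5, 17 → 3
20 → 5, 17 → 2
5 → none → 0
17 → none → 0
Sum: 1 + 4 + 3 + 2 + 0 + 0 = 10

There are 10 inversions.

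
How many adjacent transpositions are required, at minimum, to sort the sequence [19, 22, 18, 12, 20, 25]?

6

Each adjacent swap fixes exactly one inversion, so the minimum swap count equals the number of inversions.
Count inversions — for each element, later elements that are smaller:
19: 18, 12 → 2
22: 18, 12, 20 → 3
18: 12 → 1
12: none → 0
20: none → 0
25: none → 0
Total inversions: 2 + 3 + 1 + 0 + 0 + 0 = 6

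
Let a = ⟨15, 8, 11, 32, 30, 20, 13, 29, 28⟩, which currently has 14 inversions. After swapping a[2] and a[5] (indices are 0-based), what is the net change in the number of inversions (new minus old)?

+1

Positions 2 and 5 hold 11 and 20; after swapping, the array is [15, 8, 20, 32, 30, 11, 13, 29, 28].
For each element, count later entries that are smaller:
15: 3
8: 0
20: 2
32: 5
30: 4
11: 0
13: 0
29: 1
28: 0
Sum: 3 + 0 + 2 + 5 + 4 + 0 + 0 + 1 + 0 = 15
Change: 15 − 14 = +1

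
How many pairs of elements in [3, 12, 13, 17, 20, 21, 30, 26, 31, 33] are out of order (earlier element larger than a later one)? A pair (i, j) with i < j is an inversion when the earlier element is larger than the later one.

1 out-of-order pair

Sweep left to right; for each value list the smaller values that follow it:
3: 0
12: 0
13: 0
17: 0
20: 0
21: 0
30: 1
26: 0
31: 0
33: 0
Sum: 0 + 0 + 0 + 0 + 0 + 0 + 1 + 0 + 0 + 0 = 1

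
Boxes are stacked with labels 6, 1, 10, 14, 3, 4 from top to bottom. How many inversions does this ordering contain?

7

Listing every pair i<j with a[i]>a[j] (using 1-based positions):
(1,2): 6 > 1
(1,5): 6 > 3
(1,6): 6 > 4
(3,5): 10 > 3
(3,6): 10 > 4
(4,5): 14 > 3
(4,6): 14 > 4
That's 7 pairs.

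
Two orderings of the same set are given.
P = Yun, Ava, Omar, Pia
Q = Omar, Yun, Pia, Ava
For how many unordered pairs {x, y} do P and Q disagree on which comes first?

Assign each item its position (1..4) in the first ordering, then rewrite the second ordering as that position sequence:
positions: Yun→1, Ava→2, Omar→3, Pia→4
second ordering as positions: [3, 1, 4, 2]
Discordant pairs = inversions in this position sequence.
3: 1, 2 → 2
1: 0
4: 2 → 1
2: 0
Total: 2 + 0 + 1 + 0 = 3

3 disagreeing pairs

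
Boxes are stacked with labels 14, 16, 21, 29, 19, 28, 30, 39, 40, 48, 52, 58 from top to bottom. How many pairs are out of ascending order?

3

Sweep left to right; for each value list the smaller values that follow it:
14 → none → 0
16 → none → 0
21 → 19 → 1
29 → 19, 28 → 2
19 → none → 0
28 → none → 0
30 → none → 0
39 → none → 0
40 → none → 0
48 → none → 0
52 → none → 0
58 → none → 0
Sum: 0 + 0 + 1 + 2 + 0 + 0 + 0 + 0 + 0 + 0 + 0 + 0 = 3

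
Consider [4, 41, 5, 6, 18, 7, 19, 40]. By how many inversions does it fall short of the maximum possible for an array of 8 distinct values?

Maximum inversions for 8 distinct elements is C(8, 2) = 8·7/2 = 28.
Current inversions — for each element, count later smaller elements:
4: 0
41: 6
5: 0
6: 0
18: 1
7: 0
19: 0
40: 0
Current total: 0 + 6 + 0 + 0 + 1 + 0 + 0 + 0 = 7
Shortfall: 28 − 7 = 21

21 inversions short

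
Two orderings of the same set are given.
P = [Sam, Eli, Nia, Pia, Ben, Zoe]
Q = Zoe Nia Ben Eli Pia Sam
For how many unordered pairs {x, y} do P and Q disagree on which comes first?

Assign each item its position (1..6) in the first ordering, then rewrite the second ordering as that position sequence:
positions: Sam→1, Eli→2, Nia→3, Pia→4, Ben→5, Zoe→6
second ordering as positions: [6, 3, 5, 2, 4, 1]
Discordant pairs = inversions in this position sequence.
6: 3, 5, 2, 4, 1 → 5
3: 2, 1 → 2
5: 2, 4, 1 → 3
2: 1 → 1
4: 1 → 1
1: 0
Total: 5 + 2 + 3 + 1 + 1 + 0 = 12

12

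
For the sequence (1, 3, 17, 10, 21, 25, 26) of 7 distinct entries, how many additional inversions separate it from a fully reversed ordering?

20

Maximum inversions for 7 distinct elements is C(7, 2) = 7·6/2 = 21.
Current inversions — for each element, count later smaller elements:
1: 0
3: 0
17: 1
10: 0
21: 0
25: 0
26: 0
Current total: 0 + 0 + 1 + 0 + 0 + 0 + 0 = 1
Shortfall: 21 − 1 = 20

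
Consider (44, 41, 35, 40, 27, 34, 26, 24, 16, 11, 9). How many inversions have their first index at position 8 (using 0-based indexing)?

2

The element at index 8 is 16.
Elements after it: 11, 9
Those smaller than 16: 11, 9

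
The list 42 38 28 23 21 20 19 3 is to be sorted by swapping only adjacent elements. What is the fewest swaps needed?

28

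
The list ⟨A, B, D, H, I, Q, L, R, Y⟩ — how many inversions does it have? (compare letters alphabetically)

1 inversion

Sweep left to right; for each value list the smaller values that follow it:
A → none → 0
B → none → 0
D → none → 0
H → none → 0
I → none → 0
Q → L → 1
L → none → 0
R → none → 0
Y → none → 0
Sum: 0 + 0 + 0 + 0 + 0 + 1 + 0 + 0 + 0 = 1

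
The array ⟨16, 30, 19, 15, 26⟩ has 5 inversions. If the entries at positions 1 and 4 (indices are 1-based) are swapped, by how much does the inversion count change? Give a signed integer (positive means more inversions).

Positions 1 and 4 hold 16 and 15; after swapping, the array is [15, 30, 19, 16, 26].
For each element, count later entries that are smaller:
15 → none → 0
30 → 19, 16, 26 → 3
19 → 16 → 1
16 → none → 0
26 → none → 0
Sum: 0 + 3 + 1 + 0 + 0 = 4
Change: 4 − 5 = -1

-1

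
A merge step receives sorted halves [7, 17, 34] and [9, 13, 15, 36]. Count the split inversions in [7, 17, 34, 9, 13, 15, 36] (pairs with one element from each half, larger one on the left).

For each element r of the right run, count left-run elements greater than r:
r = 9: 17, 34 → 2
r = 13: 17, 34 → 2
r = 15: 17, 34 → 2
r = 36: none → 0
Cross-inversions: 2 + 2 + 2 + 0 = 6

6 cross-inversions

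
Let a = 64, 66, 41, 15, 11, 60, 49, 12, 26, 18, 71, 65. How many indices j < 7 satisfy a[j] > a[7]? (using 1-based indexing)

The element at index 7 is 49.
Elements before it: 64, 66, 41, 15, 11, 60
Those larger than 49: 64, 66, 60

3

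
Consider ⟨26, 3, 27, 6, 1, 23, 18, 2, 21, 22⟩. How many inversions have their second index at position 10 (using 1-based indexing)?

3

The element at index 10 is 22.
Elements before it: 26, 3, 27, 6, 1, 23, 18, 2, 21
Those larger than 22: 26, 27, 23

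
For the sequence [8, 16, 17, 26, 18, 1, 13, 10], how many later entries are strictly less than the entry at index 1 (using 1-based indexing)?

1 such element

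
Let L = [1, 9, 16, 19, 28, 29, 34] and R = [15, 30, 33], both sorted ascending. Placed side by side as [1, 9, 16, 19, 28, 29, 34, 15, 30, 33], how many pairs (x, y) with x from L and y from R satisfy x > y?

For each element r of the right run, count left-run elements greater than r:
r = 15: 16, 19, 28, 29, 34 → 5
r = 30: 34 → 1
r = 33: 34 → 1
Cross-inversions: 5 + 1 + 1 = 7

7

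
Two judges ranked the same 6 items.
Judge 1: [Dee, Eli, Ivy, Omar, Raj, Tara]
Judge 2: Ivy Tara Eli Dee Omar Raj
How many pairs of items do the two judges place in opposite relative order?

Assign each item its position (1..6) in the first ordering, then rewrite the second ordering as that position sequence:
positions: Dee→1, Eli→2, Ivy→3, Omar→4, Raj→5, Tara→6
second ordering as positions: [3, 6, 2, 1, 4, 5]
Discordant pairs = inversions in this position sequence.
3: 2, 1 → 2
6: 2, 1, 4, 5 → 4
2: 1 → 1
1: 0
4: 0
5: 0
Total: 2 + 4 + 1 + 0 + 0 + 0 = 7

There are 7 discordant pairs.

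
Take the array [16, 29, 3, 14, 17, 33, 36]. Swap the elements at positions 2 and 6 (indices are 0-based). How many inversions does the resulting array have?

Positions 2 and 6 hold 3 and 36; after swapping, the array is [16, 29, 36, 14, 17, 33, 3].
Sweep left to right; for each value list the smaller values that follow it:
16: 2
29: 3
36: 4
14: 1
17: 1
33: 1
3: 0
Sum: 2 + 3 + 4 + 1 + 1 + 1 + 0 = 12

12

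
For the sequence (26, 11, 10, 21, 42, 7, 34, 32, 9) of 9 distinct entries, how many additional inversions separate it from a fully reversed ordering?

Maximum inversions for 9 distinct elements is C(9, 2) = 9·8/2 = 36.
Current inversions — for each element, count later smaller elements:
26: 5
11: 3
10: 2
21: 2
42: 4
7: 0
34: 2
32: 1
9: 0
Current total: 5 + 3 + 2 + 2 + 4 + 0 + 2 + 1 + 0 = 19
Shortfall: 36 − 19 = 17

17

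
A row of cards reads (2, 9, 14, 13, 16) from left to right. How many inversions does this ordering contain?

Element-by-element contributions:
2: 0
9: 0
14: 1
13: 0
16: 0
Sum: 0 + 0 + 1 + 0 + 0 = 1

There is 1 out-of-order pair.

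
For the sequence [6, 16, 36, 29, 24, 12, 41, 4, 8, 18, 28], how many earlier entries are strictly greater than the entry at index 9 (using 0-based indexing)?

4 such elements

The element at index 9 is 18.
Elements before it: 6, 16, 36, 29, 24, 12, 41, 4, 8
Those larger than 18: 36, 29, 24, 41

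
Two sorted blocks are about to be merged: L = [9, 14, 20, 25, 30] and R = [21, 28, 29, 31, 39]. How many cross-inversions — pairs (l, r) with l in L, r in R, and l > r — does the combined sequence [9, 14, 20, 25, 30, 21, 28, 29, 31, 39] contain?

Take each right-half value and tally the left-half values above it:
r = 21: 25, 30 → 2
r = 28: 30 → 1
r = 29: 30 → 1
r = 31: none → 0
r = 39: none → 0
Cross-inversions: 2 + 1 + 1 + 0 + 0 = 4

4 cross-inversions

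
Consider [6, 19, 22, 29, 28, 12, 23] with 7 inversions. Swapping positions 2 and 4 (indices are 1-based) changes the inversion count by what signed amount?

+3

Positions 2 and 4 hold 19 and 29; after swapping, the array is [6, 29, 22, 19, 28, 12, 23].
Element-by-element contributions:
6 → none → 0
29 → 22, 19, 28, 12, 23 → 5
22 → 19, 12 → 2
19 → 12 → 1
28 → 12, 23 → 2
12 → none → 0
23 → none → 0
Sum: 0 + 5 + 2 + 1 + 2 + 0 + 0 = 10
Change: 10 − 7 = +3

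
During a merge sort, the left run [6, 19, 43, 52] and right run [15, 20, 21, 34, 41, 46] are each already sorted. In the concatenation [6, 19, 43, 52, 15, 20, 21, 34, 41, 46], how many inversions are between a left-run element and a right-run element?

12 cross-inversions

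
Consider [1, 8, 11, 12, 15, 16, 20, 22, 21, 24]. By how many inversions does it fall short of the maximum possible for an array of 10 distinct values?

44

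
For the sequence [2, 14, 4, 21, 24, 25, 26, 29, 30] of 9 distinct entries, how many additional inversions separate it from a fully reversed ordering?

Maximum inversions for 9 distinct elements is C(9, 2) = 9·8/2 = 36.
Current inversions — for each element, count later smaller elements:
2: 0
14: 1
4: 0
21: 0
24: 0
25: 0
26: 0
29: 0
30: 0
Current total: 0 + 1 + 0 + 0 + 0 + 0 + 0 + 0 + 0 = 1
Shortfall: 36 − 1 = 35

35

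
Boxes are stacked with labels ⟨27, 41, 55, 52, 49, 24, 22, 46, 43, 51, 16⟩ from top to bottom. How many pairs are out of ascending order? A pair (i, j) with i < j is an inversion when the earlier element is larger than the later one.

33

Element-by-element contributions:
27 → 24, 22, 16 → 3
41 → 24, 22, 16 → 3
55 → 52, 49, 24, 22, 46, 43, 51, 16 → 8
52 → 49, 24, 22, 46, 43, 51, 16 → 7
49 → 24, 22, 46, 43, 16 → 5
24 → 22, 16 → 2
22 → 16 → 1
46 → 43, 16 → 2
43 → 16 → 1
51 → 16 → 1
16 → none → 0
Sum: 3 + 3 + 8 + 7 + 5 + 2 + 1 + 2 + 1 + 1 + 0 = 33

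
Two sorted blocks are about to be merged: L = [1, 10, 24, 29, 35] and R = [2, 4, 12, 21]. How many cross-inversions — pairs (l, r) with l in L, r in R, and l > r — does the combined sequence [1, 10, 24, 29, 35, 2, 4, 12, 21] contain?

Cross-inversions: 14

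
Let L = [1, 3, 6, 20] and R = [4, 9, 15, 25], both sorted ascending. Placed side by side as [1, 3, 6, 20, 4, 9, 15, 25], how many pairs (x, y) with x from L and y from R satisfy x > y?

4 split inversions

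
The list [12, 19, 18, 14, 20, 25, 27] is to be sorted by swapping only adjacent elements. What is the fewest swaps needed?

There are 3 adjacent swaps.

The minimum number of adjacent swaps to sort an array equals its inversion count, since every such swap removes exactly one inversion.
Count inversions — for each element, later elements that are smaller:
12: none → 0
19: 18, 14 → 2
18: 14 → 1
14: none → 0
20: none → 0
25: none → 0
27: none → 0
Total inversions: 0 + 2 + 1 + 0 + 0 + 0 + 0 = 3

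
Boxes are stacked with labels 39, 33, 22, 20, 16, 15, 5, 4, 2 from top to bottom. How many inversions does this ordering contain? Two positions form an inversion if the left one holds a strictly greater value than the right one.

Count, for each position, how many later elements it exceeds:
39 → 33, 22, 20, 16, 15, 5, 4, 2 → 8
33 → 22, 20, 16, 15, 5, 4, 2 → 7
22 → 20, 16, 15, 5, 4, 2 → 6
20 → 16, 15, 5, 4, 2 → 5
16 → 15, 5, 4, 2 → 4
15 → 5, 4, 2 → 3
5 → 4, 2 → 2
4 → 2 → 1
2 → none → 0
Sum: 8 + 7 + 6 + 5 + 4 + 3 + 2 + 1 + 0 = 36

36 out-of-order pairs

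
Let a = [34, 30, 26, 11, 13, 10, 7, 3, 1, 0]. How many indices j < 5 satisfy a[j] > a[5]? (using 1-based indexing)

3 such elements

The element at index 5 is 13.
Elements before it: 34, 30, 26, 11
Those larger than 13: 34, 30, 26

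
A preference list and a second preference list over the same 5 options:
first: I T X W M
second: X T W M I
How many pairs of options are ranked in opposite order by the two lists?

Assign each item its position (1..5) in the first ordering, then rewrite the second ordering as that position sequence:
positions: I→1, T→2, X→3, W→4, M→5
second ordering as positions: [3, 2, 4, 5, 1]
Discordant pairs = inversions in this position sequence.
3: 2, 1 → 2
2: 1 → 1
4: 1 → 1
5: 1 → 1
1: 0
Total: 2 + 1 + 1 + 1 + 0 = 5

5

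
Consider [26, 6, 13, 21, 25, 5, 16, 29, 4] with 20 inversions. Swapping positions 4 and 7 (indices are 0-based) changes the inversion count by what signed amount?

+1

Positions 4 and 7 hold 25 and 29; after swapping, the array is [26, 6, 13, 21, 29, 5, 16, 25, 4].
Element-by-element contributions:
26 → 6, 13, 21, 5, 16, 25, 4 → 7
6 → 5, 4 → 2
13 → 5, 4 → 2
21 → 5, 16, 4 → 3
29 → 5, 16, 25, 4 → 4
5 → 4 → 1
16 → 4 → 1
25 → 4 → 1
4 → none → 0
Sum: 7 + 2 + 2 + 3 + 4 + 1 + 1 + 1 + 0 = 21
Change: 21 − 20 = +1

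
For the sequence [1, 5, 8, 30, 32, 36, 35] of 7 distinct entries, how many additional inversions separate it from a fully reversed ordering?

Maximum inversions for 7 distinct elements is C(7, 2) = 7·6/2 = 21.
Current inversions — for each element, count later smaller elements:
1: 0
5: 0
8: 0
30: 0
32: 0
36: 1
35: 0
Current total: 0 + 0 + 0 + 0 + 0 + 1 + 0 = 1
Shortfall: 21 − 1 = 20

20 inversions short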